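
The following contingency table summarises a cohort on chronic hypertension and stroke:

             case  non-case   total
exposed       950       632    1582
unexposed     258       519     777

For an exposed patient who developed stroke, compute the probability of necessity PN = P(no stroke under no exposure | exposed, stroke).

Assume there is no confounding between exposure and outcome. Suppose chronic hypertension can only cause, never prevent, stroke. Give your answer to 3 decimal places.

p₁ = P(outcome | exposed) = 950/1582 = 0.60051
p₀ = P(outcome | unexposed) = 258/777 = 0.33205
Under exogeneity and monotonicity, PN = (p₁ − p₀)/p₁.
PN = (0.60051 − 0.33205) / 0.60051 ≈ 0.4471

PN ≈ 0.447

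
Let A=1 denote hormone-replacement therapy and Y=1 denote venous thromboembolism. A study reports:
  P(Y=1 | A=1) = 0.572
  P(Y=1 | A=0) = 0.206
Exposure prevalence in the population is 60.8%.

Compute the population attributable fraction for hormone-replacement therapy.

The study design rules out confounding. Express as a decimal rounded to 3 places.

PAF ≈ 0.519

Let p₁ = 0.572, p₀ = 0.206.
Overall risk P(Y=1) = π·p₁ + (1−π)·p₀ = 0.608×0.572 + 0.392×0.206 = 0.42853.
Under exogeneity, PAF = [P(Y=1) − p₀] / P(Y=1).
PAF = (0.42853 − 0.206) / 0.42853 ≈ 0.5193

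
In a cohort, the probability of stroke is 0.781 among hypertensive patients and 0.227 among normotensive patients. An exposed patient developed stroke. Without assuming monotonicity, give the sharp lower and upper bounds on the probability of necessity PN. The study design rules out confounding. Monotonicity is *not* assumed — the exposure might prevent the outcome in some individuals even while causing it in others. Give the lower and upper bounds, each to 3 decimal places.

0.709 ≤ PN ≤ 0.990

Let p₁ = 0.781, p₀ = 0.227.
Under exogeneity alone the bounds on PN are max{0,(p₁−p₀)/p₁} ≤ PN ≤ min{1,(1−p₀)/p₁}.
  lower = (p₁ − p₀)/p₁ = 0.554 / 0.781 ≈ 0.7093
  upper = min{1, (1 − p₀)/p₁} = 0.773 / 0.781 ≈ 0.9898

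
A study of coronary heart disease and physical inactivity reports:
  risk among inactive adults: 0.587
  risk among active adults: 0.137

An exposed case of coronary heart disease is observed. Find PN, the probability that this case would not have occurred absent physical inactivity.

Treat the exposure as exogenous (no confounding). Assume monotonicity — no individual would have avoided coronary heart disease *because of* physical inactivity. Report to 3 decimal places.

Let p₁ = 0.587, p₀ = 0.137.
Under exogeneity and monotonicity, PN = (p₁ − p₀) / p₁.
PN = (0.587 − 0.137) / 0.587 = 0.45 / 0.587 ≈ 0.7666

PN ≈ 0.767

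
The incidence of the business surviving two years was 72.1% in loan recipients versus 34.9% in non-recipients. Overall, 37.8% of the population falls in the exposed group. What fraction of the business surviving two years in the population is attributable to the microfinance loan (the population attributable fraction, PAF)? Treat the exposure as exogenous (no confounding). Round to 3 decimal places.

PAF ≈ 0.287

p₁ = 0.721, p₀ = 0.349.
Overall risk P(Y=1) = π·p₁ + (1−π)·p₀ = 0.378×0.721 + 0.622×0.349 = 0.48962.
Under exogeneity, PAF = [P(Y=1) − p₀] / P(Y=1).
PAF = (0.48962 − 0.349) / 0.48962 ≈ 0.2872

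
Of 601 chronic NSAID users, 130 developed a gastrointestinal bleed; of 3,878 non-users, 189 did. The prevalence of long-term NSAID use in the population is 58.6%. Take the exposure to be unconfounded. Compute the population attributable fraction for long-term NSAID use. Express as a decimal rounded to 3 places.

PAF ≈ 0.668

p₁ = P(outcome | exposed) = 130/601 = 0.21631
p₀ = P(outcome | unexposed) = 189/3878 = 0.048736
Overall risk P(Y=1) = π·p₁ + (1−π)·p₀ = 0.586×0.21631 + 0.414×0.048736 = 0.14693.
Under exogeneity, PAF = [P(Y=1) − p₀] / P(Y=1).
PAF = (0.14693 − 0.048736) / 0.14693 ≈ 0.6683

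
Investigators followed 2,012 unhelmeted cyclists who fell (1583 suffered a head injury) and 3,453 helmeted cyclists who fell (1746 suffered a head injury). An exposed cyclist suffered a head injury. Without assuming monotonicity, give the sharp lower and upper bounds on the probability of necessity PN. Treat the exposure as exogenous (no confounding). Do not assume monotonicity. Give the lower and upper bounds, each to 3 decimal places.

p₁ = P(outcome | exposed) = 1583/2012 = 0.78678
p₀ = P(outcome | unexposed) = 1746/3453 = 0.50565
Under exogeneity alone the bounds on PN are max{0,(p₁−p₀)/p₁} ≤ PN ≤ min{1,(1−p₀)/p₁}.
  lower = (p₁ − p₀)/p₁ = 0.28113 / 0.78678 ≈ 0.3573
  upper = min{1, (1 − p₀)/p₁} = 0.49435 / 0.78678 ≈ 0.6283

0.357 ≤ PN ≤ 0.628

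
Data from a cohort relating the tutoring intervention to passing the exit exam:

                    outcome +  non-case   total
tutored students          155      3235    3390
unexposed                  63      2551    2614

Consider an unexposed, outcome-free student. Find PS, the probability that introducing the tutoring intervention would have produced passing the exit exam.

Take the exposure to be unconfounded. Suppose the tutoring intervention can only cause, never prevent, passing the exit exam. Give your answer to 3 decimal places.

p₁ = P(outcome | exposed) = 155/3390 = 0.045723
p₀ = P(outcome | unexposed) = 63/2614 = 0.024101
Under exogeneity and monotonicity, PS = (p₁ − p₀) / (1 − p₀).
PS = (0.045723 − 0.024101) / (1 − 0.024101) = 0.021622 / 0.9759 ≈ 0.0222

PS ≈ 0.022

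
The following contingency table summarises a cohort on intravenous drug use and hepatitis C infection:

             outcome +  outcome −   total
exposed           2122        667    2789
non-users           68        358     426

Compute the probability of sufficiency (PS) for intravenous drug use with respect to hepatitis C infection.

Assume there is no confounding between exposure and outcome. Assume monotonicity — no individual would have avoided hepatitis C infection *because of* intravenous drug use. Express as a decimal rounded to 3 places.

PS ≈ 0.715

p₁ = P(outcome | exposed) = 2122/2789 = 0.76085
p₀ = P(outcome | unexposed) = 68/426 = 0.15962
Under exogeneity and monotonicity, PS = (p₁ − p₀)/(1 − p₀).
PS = (0.76085 − 0.15962) / 0.84038 ≈ 0.7154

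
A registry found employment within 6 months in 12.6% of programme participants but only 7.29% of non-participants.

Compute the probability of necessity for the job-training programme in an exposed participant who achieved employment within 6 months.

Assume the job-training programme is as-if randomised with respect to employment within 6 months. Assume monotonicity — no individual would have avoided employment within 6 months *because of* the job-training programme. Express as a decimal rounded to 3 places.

p₁ = 0.126, p₀ = 0.0729.
Under exogeneity and monotonicity, PN = (p₁ − p₀) / p₁.
PN = (0.126 − 0.0729) / 0.126 = 0.0531 / 0.126 ≈ 0.4214

PN ≈ 0.421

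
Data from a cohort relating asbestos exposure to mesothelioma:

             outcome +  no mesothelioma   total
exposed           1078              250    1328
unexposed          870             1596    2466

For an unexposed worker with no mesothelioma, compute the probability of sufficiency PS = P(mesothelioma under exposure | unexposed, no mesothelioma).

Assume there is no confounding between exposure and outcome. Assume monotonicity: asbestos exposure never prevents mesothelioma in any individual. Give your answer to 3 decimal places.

PS ≈ 0.709

p₁ = P(outcome | exposed) = 1078/1328 = 0.81175
p₀ = P(outcome | unexposed) = 870/2466 = 0.3528
Under exogeneity and monotonicity, PS = (p₁ − p₀) / (1 − p₀).
PS = (0.81175 − 0.3528) / (1 − 0.3528) = 0.45895 / 0.6472 ≈ 0.7091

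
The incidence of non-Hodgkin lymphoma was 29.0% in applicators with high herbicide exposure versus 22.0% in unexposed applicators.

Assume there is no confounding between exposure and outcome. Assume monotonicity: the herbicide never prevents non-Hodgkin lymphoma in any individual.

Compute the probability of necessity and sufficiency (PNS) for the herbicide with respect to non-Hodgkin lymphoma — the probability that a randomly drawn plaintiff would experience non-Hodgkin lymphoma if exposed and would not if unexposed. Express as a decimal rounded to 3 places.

PNS ≈ 0.070

p₁ = 0.29, p₀ = 0.22.
Under exogeneity and monotonicity, PNS = p₁ − p₀.
PNS = 0.29 − 0.22 = 0.07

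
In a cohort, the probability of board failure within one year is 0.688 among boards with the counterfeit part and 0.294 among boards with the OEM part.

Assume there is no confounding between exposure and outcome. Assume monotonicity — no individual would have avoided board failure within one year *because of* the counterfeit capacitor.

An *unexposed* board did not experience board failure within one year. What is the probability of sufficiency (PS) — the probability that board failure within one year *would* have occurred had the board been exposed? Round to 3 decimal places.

PS ≈ 0.558

Let p₁ = 0.688, p₀ = 0.294.
Under exogeneity and monotonicity, PS = (p₁ − p₀) / (1 − p₀).
PS = (0.688 − 0.294) / (1 − 0.294) = 0.394 / 0.706 ≈ 0.5581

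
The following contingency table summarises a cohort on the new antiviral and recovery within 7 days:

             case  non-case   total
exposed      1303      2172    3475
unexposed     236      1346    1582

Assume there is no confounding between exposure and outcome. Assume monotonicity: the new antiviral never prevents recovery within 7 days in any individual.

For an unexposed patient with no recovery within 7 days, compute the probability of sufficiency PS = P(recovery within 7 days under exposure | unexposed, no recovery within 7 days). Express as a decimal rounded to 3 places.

p₁ = P(outcome | exposed) = 1303/3475 = 0.37496
p₀ = P(outcome | unexposed) = 236/1582 = 0.14918
Under exogeneity and monotonicity, PS = (p₁ − p₀) / (1 − p₀).
PS = (0.37496 − 0.14918) / (1 − 0.14918) = 0.22579 / 0.85082 ≈ 0.2654

PS ≈ 0.265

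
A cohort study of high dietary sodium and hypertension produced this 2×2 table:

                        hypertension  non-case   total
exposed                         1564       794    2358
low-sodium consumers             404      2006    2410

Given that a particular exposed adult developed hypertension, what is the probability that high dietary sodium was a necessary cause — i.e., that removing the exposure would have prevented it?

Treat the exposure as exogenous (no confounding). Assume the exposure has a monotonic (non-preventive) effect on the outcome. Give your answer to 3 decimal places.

p₁ = P(outcome | exposed) = 1564/2358 = 0.66327
p₀ = P(outcome | unexposed) = 404/2410 = 0.16763
Under exogeneity and monotonicity, PN = (p₁ − p₀)/p₁.
PN = (0.66327 − 0.16763) / 0.66327 ≈ 0.7473

PN ≈ 0.747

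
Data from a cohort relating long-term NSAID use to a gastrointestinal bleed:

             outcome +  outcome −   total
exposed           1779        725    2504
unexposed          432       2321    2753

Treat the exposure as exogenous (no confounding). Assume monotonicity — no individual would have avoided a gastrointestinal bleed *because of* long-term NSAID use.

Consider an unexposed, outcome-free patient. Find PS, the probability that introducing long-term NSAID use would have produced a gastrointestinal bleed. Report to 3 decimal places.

p₁ = P(outcome | exposed) = 1779/2504 = 0.71046
p₀ = P(outcome | unexposed) = 432/2753 = 0.15692
Under exogeneity and monotonicity, PS = (p₁ − p₀)/(1 − p₀).
PS = (0.71046 − 0.15692) / 0.84308 ≈ 0.6566

PS ≈ 0.657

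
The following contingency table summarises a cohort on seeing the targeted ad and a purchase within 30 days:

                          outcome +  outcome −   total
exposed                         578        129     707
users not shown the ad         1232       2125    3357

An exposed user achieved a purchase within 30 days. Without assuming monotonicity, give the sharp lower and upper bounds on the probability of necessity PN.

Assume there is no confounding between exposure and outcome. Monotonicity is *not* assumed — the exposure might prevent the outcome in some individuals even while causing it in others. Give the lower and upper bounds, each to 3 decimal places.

0.551 ≤ PN ≤ 0.774

p₁ = P(outcome | exposed) = 578/707 = 0.81754
p₀ = P(outcome | unexposed) = 1232/3357 = 0.36699
Under exogeneity alone the bounds on PN are max{0,(p₁−p₀)/p₁} ≤ PN ≤ min{1,(1−p₀)/p₁}.
  lower = (p₁ − p₀)/p₁ = 0.45054 / 0.81754 ≈ 0.5511
  upper = min{1, (1 − p₀)/p₁} = 0.63301 / 0.81754 ≈ 0.7743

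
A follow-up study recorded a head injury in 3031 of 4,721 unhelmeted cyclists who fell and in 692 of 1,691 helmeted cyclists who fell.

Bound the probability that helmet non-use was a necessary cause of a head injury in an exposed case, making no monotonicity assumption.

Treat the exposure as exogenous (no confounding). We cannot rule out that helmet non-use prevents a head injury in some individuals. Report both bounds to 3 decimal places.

p₁ = P(outcome | exposed) = 3031/4721 = 0.64202
p₀ = P(outcome | unexposed) = 692/1691 = 0.40923
Under exogeneity alone the bounds on PN are max{0,(p₁−p₀)/p₁} ≤ PN ≤ min{1,(1−p₀)/p₁}.
  lower = (p₁ − p₀)/p₁ = 0.2328 / 0.64202 ≈ 0.3626
  upper = min{1, (1 − p₀)/p₁} = 0.59077 / 0.64202 ≈ 0.9202

0.363 ≤ PN ≤ 0.920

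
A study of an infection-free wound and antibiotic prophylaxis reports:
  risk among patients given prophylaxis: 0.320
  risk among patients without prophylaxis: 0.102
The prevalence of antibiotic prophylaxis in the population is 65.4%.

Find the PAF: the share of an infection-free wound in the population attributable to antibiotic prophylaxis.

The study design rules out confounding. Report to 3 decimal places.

Let p₁ = 0.32, p₀ = 0.102.
Overall risk P(Y=1) = π·p₁ + (1−π)·p₀ = 0.654×0.32 + 0.346×0.102 = 0.24457.
Under exogeneity, PAF = [P(Y=1) − p₀] / P(Y=1).
PAF = (0.24457 − 0.102) / 0.24457 ≈ 0.5829

PAF ≈ 0.583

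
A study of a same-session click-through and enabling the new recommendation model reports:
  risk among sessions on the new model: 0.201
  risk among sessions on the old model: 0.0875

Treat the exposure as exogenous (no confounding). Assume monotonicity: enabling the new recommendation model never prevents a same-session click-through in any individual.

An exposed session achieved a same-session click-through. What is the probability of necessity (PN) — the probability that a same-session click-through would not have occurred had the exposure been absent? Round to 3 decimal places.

Let p₁ = 0.201, p₀ = 0.0875.
Under exogeneity and monotonicity, PN = (p₁ − p₀) / p₁.
PN = (0.201 − 0.0875) / 0.201 = 0.1135 / 0.201 ≈ 0.5647

PN ≈ 0.565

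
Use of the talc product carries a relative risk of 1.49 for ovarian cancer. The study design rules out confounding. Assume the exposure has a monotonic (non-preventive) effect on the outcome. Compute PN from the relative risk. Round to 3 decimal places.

PN ≈ 0.329

Under exogeneity and monotonicity, PN = (RR − 1) / RR = 1 − 1/RR.
PN = (1.49 − 1) / 1.49 = 0.49 / 1.49 ≈ 0.3289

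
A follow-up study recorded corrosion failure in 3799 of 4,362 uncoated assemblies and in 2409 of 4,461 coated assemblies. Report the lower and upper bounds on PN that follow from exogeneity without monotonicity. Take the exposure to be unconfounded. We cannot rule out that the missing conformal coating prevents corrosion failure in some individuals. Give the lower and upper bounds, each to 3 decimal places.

p₁ = P(outcome | exposed) = 3799/4362 = 0.87093
p₀ = P(outcome | unexposed) = 2409/4461 = 0.54001
Under exogeneity alone the bounds on PN are max{0,(p₁−p₀)/p₁} ≤ PN ≤ min{1,(1−p₀)/p₁}.
  lower = (p₁ − p₀)/p₁ = 0.33092 / 0.87093 ≈ 0.3800
  upper = min{1, (1 − p₀)/p₁} = 0.45999 / 0.87093 ≈ 0.5282

0.380 ≤ PN ≤ 0.528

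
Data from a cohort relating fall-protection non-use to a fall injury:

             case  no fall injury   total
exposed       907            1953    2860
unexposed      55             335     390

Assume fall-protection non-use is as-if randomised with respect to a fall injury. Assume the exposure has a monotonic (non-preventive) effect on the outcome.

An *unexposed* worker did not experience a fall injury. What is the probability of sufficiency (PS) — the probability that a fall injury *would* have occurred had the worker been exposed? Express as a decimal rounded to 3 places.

p₁ = P(outcome | exposed) = 907/2860 = 0.31713
p₀ = P(outcome | unexposed) = 55/390 = 0.14103
Under exogeneity and monotonicity, PS = (p₁ − p₀)/(1 − p₀).
PS = (0.31713 − 0.14103) / 0.85897 ≈ 0.2050

PS ≈ 0.205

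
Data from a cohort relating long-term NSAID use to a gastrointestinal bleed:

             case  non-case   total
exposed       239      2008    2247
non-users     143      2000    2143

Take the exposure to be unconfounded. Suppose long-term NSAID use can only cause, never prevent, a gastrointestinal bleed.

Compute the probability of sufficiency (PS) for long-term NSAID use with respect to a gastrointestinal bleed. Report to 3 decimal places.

PS ≈ 0.042

p₁ = P(outcome | exposed) = 239/2247 = 0.10636
p₀ = P(outcome | unexposed) = 143/2143 = 0.066729
Under exogeneity and monotonicity, PS = (p₁ − p₀)/(1 − p₀).
PS = (0.10636 − 0.066729) / 0.93327 ≈ 0.0425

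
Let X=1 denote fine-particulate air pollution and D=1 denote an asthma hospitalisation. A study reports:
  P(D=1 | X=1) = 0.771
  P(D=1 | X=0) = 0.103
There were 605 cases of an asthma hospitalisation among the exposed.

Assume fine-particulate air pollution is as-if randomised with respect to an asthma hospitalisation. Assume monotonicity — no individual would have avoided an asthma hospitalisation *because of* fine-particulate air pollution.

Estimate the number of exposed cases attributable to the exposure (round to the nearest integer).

Let p₁ = 0.771, p₀ = 0.103.
PN = (p₁ − p₀)/p₁ = (0.771 − 0.103) / 0.771 ≈ 0.86641.
Attributable cases ≈ PN × (exposed cases) = 0.86641 × 605 ≈ 524.18.

about 524 cases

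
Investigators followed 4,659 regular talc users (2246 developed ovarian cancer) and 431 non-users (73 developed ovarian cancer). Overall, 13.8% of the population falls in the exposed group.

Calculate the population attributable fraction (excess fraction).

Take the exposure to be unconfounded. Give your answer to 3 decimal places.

PAF ≈ 0.203

p₁ = P(outcome | exposed) = 2246/4659 = 0.48208
p₀ = P(outcome | unexposed) = 73/431 = 0.16937
Overall risk P(Y=1) = π·p₁ + (1−π)·p₀ = 0.138×0.48208 + 0.862×0.16937 = 0.21253.
Under exogeneity, PAF = [P(Y=1) − p₀] / P(Y=1).
PAF = (0.21253 − 0.16937) / 0.21253 ≈ 0.2030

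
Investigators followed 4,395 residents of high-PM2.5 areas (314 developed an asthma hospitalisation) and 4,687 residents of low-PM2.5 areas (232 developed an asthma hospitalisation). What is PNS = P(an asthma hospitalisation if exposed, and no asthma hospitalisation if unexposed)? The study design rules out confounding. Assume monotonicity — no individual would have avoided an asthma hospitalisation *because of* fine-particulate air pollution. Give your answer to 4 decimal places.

PNS ≈ 0.0219

p₁ = P(outcome | exposed) = 314/4395 = 0.071445
p₀ = P(outcome | unexposed) = 232/4687 = 0.049499
Under exogeneity and monotonicity, PNS = p₁ − p₀.
PNS = 0.071445 − 0.049499 = 0.021946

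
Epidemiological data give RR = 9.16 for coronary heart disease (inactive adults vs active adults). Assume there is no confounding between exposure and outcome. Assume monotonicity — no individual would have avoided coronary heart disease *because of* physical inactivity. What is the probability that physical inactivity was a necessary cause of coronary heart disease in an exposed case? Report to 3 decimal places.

Under exogeneity and monotonicity, PN = (RR − 1) / RR = 1 − 1/RR.
PN = (9.16 − 1) / 9.16 = 8.16 / 9.16 ≈ 0.8908

PN ≈ 0.891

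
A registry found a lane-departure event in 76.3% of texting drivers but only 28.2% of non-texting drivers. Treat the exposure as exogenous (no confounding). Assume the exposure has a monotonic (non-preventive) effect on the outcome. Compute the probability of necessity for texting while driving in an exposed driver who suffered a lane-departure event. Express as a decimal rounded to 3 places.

p₁ = 0.763, p₀ = 0.282.
Under exogeneity and monotonicity, PN = (p₁ − p₀) / p₁.
PN = (0.763 − 0.282) / 0.763 = 0.481 / 0.763 ≈ 0.6304

PN ≈ 0.630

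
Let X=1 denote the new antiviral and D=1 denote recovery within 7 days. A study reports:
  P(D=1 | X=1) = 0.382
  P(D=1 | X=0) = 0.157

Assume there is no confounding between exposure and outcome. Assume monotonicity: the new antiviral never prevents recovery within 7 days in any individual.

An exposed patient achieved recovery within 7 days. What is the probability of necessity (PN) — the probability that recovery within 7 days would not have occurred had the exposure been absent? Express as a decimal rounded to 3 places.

PN ≈ 0.589

Let p₁ = 0.382, p₀ = 0.157.
Under exogeneity and monotonicity, PN = (p₁ − p₀) / p₁.
PN = (0.382 − 0.157) / 0.382 = 0.225 / 0.382 ≈ 0.5890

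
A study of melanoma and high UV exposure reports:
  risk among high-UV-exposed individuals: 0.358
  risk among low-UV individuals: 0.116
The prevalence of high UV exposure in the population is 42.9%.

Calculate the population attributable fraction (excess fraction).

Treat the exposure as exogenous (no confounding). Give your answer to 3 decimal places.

PAF ≈ 0.472

Let p₁ = 0.358, p₀ = 0.116.
Overall risk P(Y=1) = π·p₁ + (1−π)·p₀ = 0.429×0.358 + 0.571×0.116 = 0.21982.
Under exogeneity, PAF = [P(Y=1) − p₀] / P(Y=1).
PAF = (0.21982 − 0.116) / 0.21982 ≈ 0.4723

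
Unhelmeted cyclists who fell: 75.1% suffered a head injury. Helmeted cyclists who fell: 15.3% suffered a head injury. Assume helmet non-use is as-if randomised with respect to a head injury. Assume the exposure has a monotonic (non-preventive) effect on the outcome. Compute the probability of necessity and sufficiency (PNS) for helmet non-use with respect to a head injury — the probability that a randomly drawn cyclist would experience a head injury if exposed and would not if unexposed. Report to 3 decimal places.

PNS ≈ 0.598

p₁ = 0.751, p₀ = 0.153.
Under exogeneity and monotonicity, PNS = p₁ − p₀.
PNS = 0.751 − 0.153 = 0.598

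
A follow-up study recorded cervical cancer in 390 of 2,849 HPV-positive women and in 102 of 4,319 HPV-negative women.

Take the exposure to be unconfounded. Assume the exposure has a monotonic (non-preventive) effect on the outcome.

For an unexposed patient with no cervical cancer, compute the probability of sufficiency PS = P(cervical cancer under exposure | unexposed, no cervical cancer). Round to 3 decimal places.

p₁ = P(outcome | exposed) = 390/2849 = 0.13689
p₀ = P(outcome | unexposed) = 102/4319 = 0.023617
Under exogeneity and monotonicity, PS = (p₁ − p₀) / (1 − p₀).
PS = (0.13689 − 0.023617) / (1 − 0.023617) = 0.11327 / 0.97638 ≈ 0.1160

PS ≈ 0.116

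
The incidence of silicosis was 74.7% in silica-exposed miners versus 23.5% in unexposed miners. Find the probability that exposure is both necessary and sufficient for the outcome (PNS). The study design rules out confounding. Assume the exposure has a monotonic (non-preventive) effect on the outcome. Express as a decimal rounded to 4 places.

p₁ = 0.747, p₀ = 0.235.
Under exogeneity and monotonicity, PNS = p₁ − p₀.
PNS = 0.747 − 0.235 = 0.512

PNS ≈ 0.5120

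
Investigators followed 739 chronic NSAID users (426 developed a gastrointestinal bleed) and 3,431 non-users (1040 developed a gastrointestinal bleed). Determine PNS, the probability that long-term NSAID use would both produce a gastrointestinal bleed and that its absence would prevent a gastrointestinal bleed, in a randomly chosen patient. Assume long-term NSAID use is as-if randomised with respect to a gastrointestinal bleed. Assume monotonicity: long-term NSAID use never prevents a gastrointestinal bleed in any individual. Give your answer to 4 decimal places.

p₁ = P(outcome | exposed) = 426/739 = 0.57645
p₀ = P(outcome | unexposed) = 1040/3431 = 0.30312
Under exogeneity and monotonicity, PNS = p₁ − p₀.
PNS = 0.57645 − 0.30312 = 0.27334

PNS ≈ 0.2733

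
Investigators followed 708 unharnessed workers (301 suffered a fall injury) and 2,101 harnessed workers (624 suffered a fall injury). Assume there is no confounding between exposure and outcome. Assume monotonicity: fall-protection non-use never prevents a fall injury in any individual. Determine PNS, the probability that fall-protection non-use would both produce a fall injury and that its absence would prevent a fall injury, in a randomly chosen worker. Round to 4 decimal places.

PNS ≈ 0.1281

p₁ = P(outcome | exposed) = 301/708 = 0.42514
p₀ = P(outcome | unexposed) = 624/2101 = 0.297
Under exogeneity and monotonicity, PNS = p₁ − p₀.
PNS = 0.42514 − 0.297 = 0.12814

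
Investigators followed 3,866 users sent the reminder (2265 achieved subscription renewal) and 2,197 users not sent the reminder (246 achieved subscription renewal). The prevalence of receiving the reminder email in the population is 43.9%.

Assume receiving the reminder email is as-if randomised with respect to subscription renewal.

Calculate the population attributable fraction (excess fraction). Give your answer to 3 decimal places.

PAF ≈ 0.650

p₁ = P(outcome | exposed) = 2265/3866 = 0.58588
p₀ = P(outcome | unexposed) = 246/2197 = 0.11197
Overall risk P(Y=1) = π·p₁ + (1−π)·p₀ = 0.439×0.58588 + 0.561×0.11197 = 0.32002.
Under exogeneity, PAF = [P(Y=1) − p₀] / P(Y=1).
PAF = (0.32002 − 0.11197) / 0.32002 ≈ 0.6501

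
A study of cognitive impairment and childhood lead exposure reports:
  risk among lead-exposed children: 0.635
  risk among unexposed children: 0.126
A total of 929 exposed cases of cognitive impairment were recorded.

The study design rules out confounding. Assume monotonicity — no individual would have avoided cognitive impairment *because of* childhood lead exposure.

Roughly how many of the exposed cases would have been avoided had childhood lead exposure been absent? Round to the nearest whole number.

Let p₁ = 0.635, p₀ = 0.126.
PN = (p₁ − p₀)/p₁ = (0.635 − 0.126) / 0.635 ≈ 0.80157.
Attributable cases ≈ PN × (exposed cases) = 0.80157 × 929 ≈ 744.66.

about 745 cases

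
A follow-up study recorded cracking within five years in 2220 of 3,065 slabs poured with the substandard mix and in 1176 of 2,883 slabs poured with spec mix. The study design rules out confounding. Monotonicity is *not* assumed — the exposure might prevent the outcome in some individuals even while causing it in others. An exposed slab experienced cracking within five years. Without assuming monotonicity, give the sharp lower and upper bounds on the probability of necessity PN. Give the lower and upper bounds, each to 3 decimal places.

0.437 ≤ PN ≤ 0.817

p₁ = P(outcome | exposed) = 2220/3065 = 0.72431
p₀ = P(outcome | unexposed) = 1176/2883 = 0.40791
Under exogeneity alone the bounds on PN are max{0,(p₁−p₀)/p₁} ≤ PN ≤ min{1,(1−p₀)/p₁}.
  lower = (p₁ − p₀)/p₁ = 0.3164 / 0.72431 ≈ 0.4368
  upper = min{1, (1 − p₀)/p₁} = 0.59209 / 0.72431 ≈ 0.8175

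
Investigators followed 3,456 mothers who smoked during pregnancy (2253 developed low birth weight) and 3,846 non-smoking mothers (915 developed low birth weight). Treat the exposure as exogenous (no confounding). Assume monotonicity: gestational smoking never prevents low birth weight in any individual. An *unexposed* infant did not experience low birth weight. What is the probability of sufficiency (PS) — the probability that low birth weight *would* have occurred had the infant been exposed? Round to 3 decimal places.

p₁ = P(outcome | exposed) = 2253/3456 = 0.65191
p₀ = P(outcome | unexposed) = 915/3846 = 0.23791
Under exogeneity and monotonicity, PS = (p₁ − p₀) / (1 − p₀).
PS = (0.65191 − 0.23791) / (1 − 0.23791) = 0.414 / 0.76209 ≈ 0.5432

PS ≈ 0.543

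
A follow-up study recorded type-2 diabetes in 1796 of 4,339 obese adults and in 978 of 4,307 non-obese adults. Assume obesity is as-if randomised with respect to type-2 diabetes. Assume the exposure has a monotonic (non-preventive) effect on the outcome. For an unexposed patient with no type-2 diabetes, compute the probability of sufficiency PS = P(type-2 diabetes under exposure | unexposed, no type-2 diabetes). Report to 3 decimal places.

p₁ = P(outcome | exposed) = 1796/4339 = 0.41392
p₀ = P(outcome | unexposed) = 978/4307 = 0.22707
Under exogeneity and monotonicity, PS = (p₁ − p₀) / (1 − p₀).
PS = (0.41392 − 0.22707) / (1 − 0.22707) = 0.18685 / 0.77293 ≈ 0.2417

PS ≈ 0.242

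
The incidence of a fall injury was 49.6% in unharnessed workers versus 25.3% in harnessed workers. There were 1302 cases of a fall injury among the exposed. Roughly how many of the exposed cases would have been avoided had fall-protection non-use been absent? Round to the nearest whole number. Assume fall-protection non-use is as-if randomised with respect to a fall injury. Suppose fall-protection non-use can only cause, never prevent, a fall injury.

about 638 cases

p₁ = 0.496, p₀ = 0.253.
PN = (p₁ − p₀)/p₁ = (0.496 − 0.253) / 0.496 ≈ 0.48992.
Attributable cases ≈ PN × (exposed cases) = 0.48992 × 1302 ≈ 637.88.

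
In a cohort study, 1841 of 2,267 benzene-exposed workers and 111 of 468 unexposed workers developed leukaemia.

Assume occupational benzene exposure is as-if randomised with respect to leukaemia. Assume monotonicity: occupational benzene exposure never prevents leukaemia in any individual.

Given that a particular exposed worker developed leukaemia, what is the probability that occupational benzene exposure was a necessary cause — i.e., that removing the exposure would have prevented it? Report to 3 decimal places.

p₁ = P(outcome | exposed) = 1841/2267 = 0.81209
p₀ = P(outcome | unexposed) = 111/468 = 0.23718
Under exogeneity and monotonicity, PN = (p₁ − p₀) / p₁.
PN = (0.81209 − 0.23718) / 0.81209 = 0.57491 / 0.81209 ≈ 0.7079

PN ≈ 0.708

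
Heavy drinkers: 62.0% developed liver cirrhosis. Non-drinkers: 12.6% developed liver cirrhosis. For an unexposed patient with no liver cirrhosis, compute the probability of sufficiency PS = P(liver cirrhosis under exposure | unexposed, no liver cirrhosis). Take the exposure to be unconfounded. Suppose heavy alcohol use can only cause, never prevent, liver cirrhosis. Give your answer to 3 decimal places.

p₁ = 0.62, p₀ = 0.126.
Under exogeneity and monotonicity, PS = (p₁ − p₀) / (1 − p₀).
PS = (0.62 − 0.126) / (1 − 0.126) = 0.494 / 0.874 ≈ 0.5652

PS ≈ 0.565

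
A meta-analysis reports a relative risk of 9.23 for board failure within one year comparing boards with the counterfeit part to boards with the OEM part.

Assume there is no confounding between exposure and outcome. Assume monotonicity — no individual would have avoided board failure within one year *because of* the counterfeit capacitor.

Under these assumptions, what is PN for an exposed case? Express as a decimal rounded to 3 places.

Under exogeneity and monotonicity, PN = (RR − 1) / RR = 1 − 1/RR.
PN = (9.23 − 1) / 9.23 = 8.23 / 9.23 ≈ 0.8917

PN ≈ 0.892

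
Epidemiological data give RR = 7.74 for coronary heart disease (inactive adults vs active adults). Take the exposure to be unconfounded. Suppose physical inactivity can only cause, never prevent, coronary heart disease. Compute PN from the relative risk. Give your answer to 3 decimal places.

Under exogeneity and monotonicity, PN = (RR − 1) / RR = 1 − 1/RR.
PN = (7.74 − 1) / 7.74 = 6.74 / 7.74 ≈ 0.8708

PN ≈ 0.871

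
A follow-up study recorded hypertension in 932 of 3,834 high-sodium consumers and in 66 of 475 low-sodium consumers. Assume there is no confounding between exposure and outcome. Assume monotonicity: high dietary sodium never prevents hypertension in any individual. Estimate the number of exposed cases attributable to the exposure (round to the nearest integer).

about 399 cases

p₁ = P(outcome | exposed) = 932/3834 = 0.24309
p₀ = P(outcome | unexposed) = 66/475 = 0.13895
PN = (p₁ − p₀)/p₁ = (0.24309 − 0.13895) / 0.24309 ≈ 0.42841.
Attributable cases ≈ PN × (exposed cases) = 0.42841 × 932 ≈ 399.28.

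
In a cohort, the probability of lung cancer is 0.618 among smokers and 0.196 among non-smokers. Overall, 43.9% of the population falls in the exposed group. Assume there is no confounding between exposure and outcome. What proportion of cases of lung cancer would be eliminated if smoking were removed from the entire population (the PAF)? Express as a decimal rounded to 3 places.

PAF ≈ 0.486

Let p₁ = 0.618, p₀ = 0.196.
Overall risk P(Y=1) = π·p₁ + (1−π)·p₀ = 0.439×0.618 + 0.561×0.196 = 0.38126.
Under exogeneity, PAF = [P(Y=1) − p₀] / P(Y=1).
PAF = (0.38126 − 0.196) / 0.38126 ≈ 0.4859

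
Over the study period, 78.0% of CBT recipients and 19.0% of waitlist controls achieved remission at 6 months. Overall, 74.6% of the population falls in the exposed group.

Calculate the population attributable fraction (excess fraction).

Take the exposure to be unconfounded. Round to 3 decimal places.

PAF ≈ 0.698

p₁ = 0.78, p₀ = 0.19.
Overall risk P(Y=1) = π·p₁ + (1−π)·p₀ = 0.746×0.78 + 0.254×0.19 = 0.63014.
Under exogeneity, PAF = [P(Y=1) − p₀] / P(Y=1).
PAF = (0.63014 − 0.19) / 0.63014 ≈ 0.6985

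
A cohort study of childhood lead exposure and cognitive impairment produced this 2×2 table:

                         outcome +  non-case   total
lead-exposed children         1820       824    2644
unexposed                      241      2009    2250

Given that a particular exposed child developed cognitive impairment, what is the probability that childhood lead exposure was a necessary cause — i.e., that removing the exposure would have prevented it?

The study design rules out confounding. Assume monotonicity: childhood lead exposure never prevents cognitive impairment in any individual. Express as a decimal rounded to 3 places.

PN ≈ 0.844

p₁ = P(outcome | exposed) = 1820/2644 = 0.68835
p₀ = P(outcome | unexposed) = 241/2250 = 0.10711
Under exogeneity and monotonicity, PN = (p₁ − p₀) / p₁.
PN = (0.68835 − 0.10711) / 0.68835 = 0.58124 / 0.68835 ≈ 0.8444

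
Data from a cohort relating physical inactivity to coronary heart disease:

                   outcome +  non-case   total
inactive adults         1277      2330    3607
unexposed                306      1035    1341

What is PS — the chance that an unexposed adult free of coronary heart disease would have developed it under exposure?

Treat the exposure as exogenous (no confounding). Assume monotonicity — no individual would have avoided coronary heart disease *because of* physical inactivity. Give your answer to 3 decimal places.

PS ≈ 0.163

p₁ = P(outcome | exposed) = 1277/3607 = 0.35403
p₀ = P(outcome | unexposed) = 306/1341 = 0.22819
Under exogeneity and monotonicity, PS = (p₁ − p₀) / (1 − p₀).
PS = (0.35403 − 0.22819) / (1 − 0.22819) = 0.12585 / 0.77181 ≈ 0.1631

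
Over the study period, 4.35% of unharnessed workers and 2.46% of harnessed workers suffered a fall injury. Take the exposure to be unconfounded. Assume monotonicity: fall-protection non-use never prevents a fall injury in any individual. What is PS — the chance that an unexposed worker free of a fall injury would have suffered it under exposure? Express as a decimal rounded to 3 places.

PS ≈ 0.019

p₁ = 0.0435, p₀ = 0.0246.
Under exogeneity and monotonicity, PS = (p₁ − p₀) / (1 − p₀).
PS = (0.0435 − 0.0246) / (1 − 0.0246) = 0.0189 / 0.9754 ≈ 0.0194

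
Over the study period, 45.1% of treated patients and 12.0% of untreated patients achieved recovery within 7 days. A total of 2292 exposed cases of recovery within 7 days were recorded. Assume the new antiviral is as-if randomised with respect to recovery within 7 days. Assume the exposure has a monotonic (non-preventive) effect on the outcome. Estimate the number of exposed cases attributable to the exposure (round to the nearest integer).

p₁ = 0.451, p₀ = 0.12.
PN = (p₁ − p₀)/p₁ = (0.451 − 0.12) / 0.451 ≈ 0.73392.
Attributable cases ≈ PN × (exposed cases) = 0.73392 × 2292 ≈ 1682.16.

about 1682 cases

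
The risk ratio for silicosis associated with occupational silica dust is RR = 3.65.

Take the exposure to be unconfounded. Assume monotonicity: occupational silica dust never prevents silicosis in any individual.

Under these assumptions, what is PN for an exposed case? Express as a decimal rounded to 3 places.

PN ≈ 0.726

Under exogeneity and monotonicity, PN = (RR − 1) / RR = 1 − 1/RR.
PN = (3.65 − 1) / 3.65 = 2.65 / 3.65 ≈ 0.7260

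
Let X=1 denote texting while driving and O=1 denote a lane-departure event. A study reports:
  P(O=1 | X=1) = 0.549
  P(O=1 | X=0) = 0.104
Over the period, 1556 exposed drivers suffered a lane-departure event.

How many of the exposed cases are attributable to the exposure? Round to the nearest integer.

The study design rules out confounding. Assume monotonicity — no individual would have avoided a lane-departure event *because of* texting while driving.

about 1261 cases

Let p₁ = 0.549, p₀ = 0.104.
PN = (p₁ − p₀)/p₁ = (0.549 − 0.104) / 0.549 ≈ 0.81056.
Attributable cases ≈ PN × (exposed cases) = 0.81056 × 1556 ≈ 1261.24.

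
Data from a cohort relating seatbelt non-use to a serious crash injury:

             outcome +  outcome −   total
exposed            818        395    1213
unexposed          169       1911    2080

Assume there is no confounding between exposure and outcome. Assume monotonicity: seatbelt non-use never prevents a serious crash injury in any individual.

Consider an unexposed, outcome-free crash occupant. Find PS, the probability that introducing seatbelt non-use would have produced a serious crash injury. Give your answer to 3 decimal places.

PS ≈ 0.646

p₁ = P(outcome | exposed) = 818/1213 = 0.67436
p₀ = P(outcome | unexposed) = 169/2080 = 0.08125
Under exogeneity and monotonicity, PS = (p₁ − p₀)/(1 − p₀).
PS = (0.67436 − 0.08125) / 0.91875 ≈ 0.6456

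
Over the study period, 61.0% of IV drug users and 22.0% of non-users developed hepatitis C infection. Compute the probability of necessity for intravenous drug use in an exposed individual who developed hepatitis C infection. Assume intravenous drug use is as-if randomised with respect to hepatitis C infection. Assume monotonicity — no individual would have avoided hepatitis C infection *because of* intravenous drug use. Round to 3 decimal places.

PN ≈ 0.639

p₁ = 0.61, p₀ = 0.22.
Under exogeneity and monotonicity, PN = (p₁ − p₀) / p₁.
PN = (0.61 − 0.22) / 0.61 = 0.39 / 0.61 ≈ 0.6393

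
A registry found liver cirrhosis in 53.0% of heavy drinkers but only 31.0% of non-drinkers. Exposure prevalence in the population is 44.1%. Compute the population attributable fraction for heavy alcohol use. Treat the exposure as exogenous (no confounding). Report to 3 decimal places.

PAF ≈ 0.238

p₁ = 0.53, p₀ = 0.31.
Overall risk P(Y=1) = π·p₁ + (1−π)·p₀ = 0.441×0.53 + 0.559×0.31 = 0.40702.
Under exogeneity, PAF = [P(Y=1) − p₀] / P(Y=1).
PAF = (0.40702 − 0.31) / 0.40702 ≈ 0.2384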